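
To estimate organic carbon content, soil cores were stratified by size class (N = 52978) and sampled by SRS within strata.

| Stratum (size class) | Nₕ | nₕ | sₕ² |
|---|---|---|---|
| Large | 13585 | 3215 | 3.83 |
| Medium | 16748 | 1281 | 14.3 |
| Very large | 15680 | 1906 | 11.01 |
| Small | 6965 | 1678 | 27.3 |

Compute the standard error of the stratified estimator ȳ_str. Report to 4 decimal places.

Var(ȳ_str) = Σₕ Wₕ²(1 − fₕ)sₕ²/nₕ with Wₕ = Nₕ/N, N = 52978.
Large: Wₕ = 0.25642720; term = 0.25642720²·(1 − 0.23665808)·3.83/3215 = 5.9795029 × 10^-5.
Medium: Wₕ = 0.31613122; term = 0.31613122²·(1 − 0.07648674)·14.3/1281 = 0.0010303027.
Very large: Wₕ = 0.29597191; term = 0.29597191²·(1 − 0.12155612)·11.01/1906 = 4.4450786 × 10^-4.
Small: Wₕ = 0.13146967; term = 0.13146967²·(1 − 0.24091888)·27.3/1678 = 2.134568 × 10^-4.
Sum = 0.0017480624.
SE = √(0.0017480624) = 0.0418.

0.0418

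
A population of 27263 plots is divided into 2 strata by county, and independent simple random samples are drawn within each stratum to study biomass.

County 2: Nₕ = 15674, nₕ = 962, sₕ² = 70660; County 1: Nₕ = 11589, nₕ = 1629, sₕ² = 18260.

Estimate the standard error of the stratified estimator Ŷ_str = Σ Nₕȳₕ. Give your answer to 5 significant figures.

135020

Var(Ŷ_str) = Σₕ Nₕ²(1 − fₕ)sₕ²/nₕ.
County 2: 15674²·(1 − 962/15674)·70660/962 = 1.6937532 × 10^10.
County 1: 11589²·(1 − 1629/11589)·18260/1629 = 1.2938532 × 10^9.
Sum = 1.8231385 × 10^10.
SE = √(1.8231385 × 10^10) = 135020.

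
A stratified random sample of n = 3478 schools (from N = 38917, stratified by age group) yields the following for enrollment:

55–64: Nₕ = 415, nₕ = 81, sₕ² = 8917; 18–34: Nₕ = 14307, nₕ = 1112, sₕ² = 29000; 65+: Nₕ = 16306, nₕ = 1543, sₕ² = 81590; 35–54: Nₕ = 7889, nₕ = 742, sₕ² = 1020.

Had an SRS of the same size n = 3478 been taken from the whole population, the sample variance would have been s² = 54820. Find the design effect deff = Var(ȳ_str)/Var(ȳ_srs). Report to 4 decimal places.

0.8163

Var(ȳ_str) = Σ Wₕ²(1−fₕ)sₕ²/nₕ with Wₕ = Nₕ/38917:
  55–64: (415/38917)²·(1−81/415)·8917/81 = 0.010075106
  18–34: (14307/38917)²·(1−1112/14307)·29000/1112 = 3.2506669
  65+: (16306/38917)²·(1−1543/16306)·81590/1543 = 8.4045479
  35–54: (7889/38917)²·(1−742/7889)·1020/742 = 0.051175642
  → Var(ȳ_str) = 11.716466.
Var(ȳ_srs) = (1 − 3478/38917)·54820/3478 = 14.353293.
deff = 11.716466 / 14.353293 = 0.8163.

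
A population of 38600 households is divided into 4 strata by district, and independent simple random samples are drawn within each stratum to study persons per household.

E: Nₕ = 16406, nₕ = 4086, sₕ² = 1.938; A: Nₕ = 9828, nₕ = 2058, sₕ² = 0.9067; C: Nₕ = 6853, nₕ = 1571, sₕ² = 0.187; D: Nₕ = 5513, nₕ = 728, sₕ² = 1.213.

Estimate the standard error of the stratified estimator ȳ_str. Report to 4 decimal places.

Var(ȳ_str) = Σₕ Wₕ²(1 − fₕ)sₕ²/nₕ with Wₕ = Nₕ/N, N = 38600.
E: Wₕ = 0.42502591; term = 0.42502591²·(1 − 0.24905522)·1.938/4086 = 6.434195 × 10^-5.
A: Wₕ = 0.25461140; term = 0.25461140²·(1 − 0.20940171)·0.9067/2058 = 2.2580305 × 10^-5.
C: Wₕ = 0.17753886; term = 0.17753886²·(1 − 0.22924267)·0.187/1571 = 2.8918112 × 10^-6.
D: Wₕ = 0.14282383; term = 0.14282383²·(1 − 0.13205151)·1.213/728 = 2.9500185 × 10^-5.
Sum = 1.1931425 × 10^-4.
SE = √(1.1931425 × 10^-4) = 0.0109.

0.0109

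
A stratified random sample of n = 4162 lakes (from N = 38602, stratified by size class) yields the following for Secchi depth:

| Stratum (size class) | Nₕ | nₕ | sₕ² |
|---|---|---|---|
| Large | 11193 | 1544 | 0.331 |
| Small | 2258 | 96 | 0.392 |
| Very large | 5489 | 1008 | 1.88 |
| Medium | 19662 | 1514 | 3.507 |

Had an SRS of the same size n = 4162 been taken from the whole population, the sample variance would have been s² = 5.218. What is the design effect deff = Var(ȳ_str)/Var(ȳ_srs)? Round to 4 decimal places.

Var(ȳ_str) = Σ Wₕ²(1−fₕ)sₕ²/nₕ with Wₕ = Nₕ/38602:
  Large: (11193/38602)²·(1−1544/11193)·0.331/1544 = 1.5537813 × 10^-5
  Small: (2258/38602)²·(1−96/2258)·0.392/96 = 1.3377497 × 10^-5
  Very large: (5489/38602)²·(1−1008/5489)·1.88/1008 = 3.0785476 × 10^-5
  Medium: (19662/38602)²·(1−1514/19662)·3.507/1514 = 5.5468541 × 10^-4
  → Var(ȳ_str) = 6.143862 × 10^-4.
Var(ȳ_srs) = (1 − 4162/38602)·5.218/4162 = 0.0011185498.
deff = (6.143862 × 10^-4) / 0.0011185498 = 0.5493.

0.5493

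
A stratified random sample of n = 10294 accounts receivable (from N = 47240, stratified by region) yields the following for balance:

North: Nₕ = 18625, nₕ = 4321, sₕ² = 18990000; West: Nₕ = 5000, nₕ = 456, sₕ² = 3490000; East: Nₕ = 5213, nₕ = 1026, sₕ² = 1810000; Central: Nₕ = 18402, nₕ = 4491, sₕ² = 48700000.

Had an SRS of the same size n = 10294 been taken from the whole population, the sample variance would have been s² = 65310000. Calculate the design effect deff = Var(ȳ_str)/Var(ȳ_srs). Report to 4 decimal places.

0.3756

Var(ȳ_str) = Σ Wₕ²(1−fₕ)sₕ²/nₕ with Wₕ = Nₕ/47240:
  North: (18625/47240)²·(1−4321/18625)·18990000/4321 = 524.65607
  West: (5000/47240)²·(1−456/5000)·3490000/456 = 77.920034
  East: (5213/47240)²·(1−1026/5213)·1810000/1026 = 17.25449
  Central: (18402/47240)²·(1−4491/18402)·48700000/4491 = 1243.9116
  → Var(ȳ_str) = 1863.7422.
Var(ȳ_srs) = (1 − 10294/47240)·65310000/10294 = 4961.9577.
deff = 1863.7422 / 4961.9577 = 0.3756.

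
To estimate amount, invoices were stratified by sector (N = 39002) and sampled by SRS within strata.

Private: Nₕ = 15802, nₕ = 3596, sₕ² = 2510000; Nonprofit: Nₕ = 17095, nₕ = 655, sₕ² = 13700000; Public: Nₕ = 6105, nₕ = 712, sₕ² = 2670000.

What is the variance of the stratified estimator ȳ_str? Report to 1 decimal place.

Var(ȳ_str) = Σₕ Wₕ²(1 − fₕ)sₕ²/nₕ with Wₕ = Nₕ/N, N = 39002.
Private: Wₕ = 0.40515871; term = 0.40515871²·(1 − 0.22756613)·2510000/3596 = 88.504572.
Nonprofit: Wₕ = 0.43831086; term = 0.43831086²·(1 − 0.03831530)·13700000/655 = 3864.3498.
Public: Wₕ = 0.15653043; term = 0.15653043²·(1 − 0.11662572)·2670000/712 = 81.165898.
Sum = 4034.0203.

4034.0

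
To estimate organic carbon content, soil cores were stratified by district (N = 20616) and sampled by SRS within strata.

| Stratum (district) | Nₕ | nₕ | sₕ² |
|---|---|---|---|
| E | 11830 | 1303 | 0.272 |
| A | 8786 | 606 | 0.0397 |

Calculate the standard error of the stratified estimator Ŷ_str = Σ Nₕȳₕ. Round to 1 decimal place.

175.2

Var(Ŷ_str) = Σₕ Nₕ²(1 − fₕ)sₕ²/nₕ.
E: 11830²·(1 − 1303/11830)·0.272/1303 = 25996.439.
A: 8786²·(1 − 606/8786)·0.0397/606 = 4708.2811.
Sum = 30704.72.
SE = √(30704.72) = 175.2.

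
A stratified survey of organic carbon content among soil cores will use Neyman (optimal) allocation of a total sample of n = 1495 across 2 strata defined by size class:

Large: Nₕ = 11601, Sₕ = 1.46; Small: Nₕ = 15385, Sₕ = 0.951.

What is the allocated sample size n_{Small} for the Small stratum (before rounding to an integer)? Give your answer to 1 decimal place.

692.9

Neyman allocation: nₕ = n·NₕSₕ / Σⱼ NⱼSⱼ.
Σ NⱼSⱼ = 11601·1.46 + 15385·0.951 = 31568.595.
n_{Small} = 1495·15385·0.951 / 31568.595 = 692.9.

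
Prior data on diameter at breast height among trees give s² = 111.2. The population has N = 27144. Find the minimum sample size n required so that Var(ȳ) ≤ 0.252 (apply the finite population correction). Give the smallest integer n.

435

Without fpc, n₀ = s²/D = 111.2/0.252 = 441.2698.
With fpc, (1 − n/N)·s²/n ≤ D requires n ≥ n₀/(1 + n₀/N) = 441.2698/(1 + 441.2698/27144) = 434.2110.
Rounding up, n = 435.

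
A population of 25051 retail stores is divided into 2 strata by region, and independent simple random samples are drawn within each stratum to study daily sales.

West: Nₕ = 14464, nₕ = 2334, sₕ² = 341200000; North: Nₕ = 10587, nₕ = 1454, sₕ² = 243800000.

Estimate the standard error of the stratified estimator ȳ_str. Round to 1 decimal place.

Var(ȳ_str) = Σₕ Wₕ²(1 − fₕ)sₕ²/nₕ with Wₕ = Nₕ/N, N = 25051.
West: Wₕ = 0.57738214; term = 0.57738214²·(1 − 0.16136615)·341200000/2334 = 40870.246.
North: Wₕ = 0.42261786; term = 0.42261786²·(1 − 0.13733825)·243800000/1454 = 25834.825.
Sum = 66705.071.
SE = √(66705.071) = 258.3.

258.3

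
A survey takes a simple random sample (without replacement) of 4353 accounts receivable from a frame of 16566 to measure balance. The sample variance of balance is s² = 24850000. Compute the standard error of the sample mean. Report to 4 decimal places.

Under SRS without replacement, Var(ȳ) = (1 − f)·s²/n with f = n/N = 4353/16566 = 0.26276711.
Var(ȳ) = (1 − 0.26276711)·24850000/4353 = 0.73723289·5708.7066 = 4208.6463.
SE(ȳ) = √(4208.6463) = 64.8741.

64.8741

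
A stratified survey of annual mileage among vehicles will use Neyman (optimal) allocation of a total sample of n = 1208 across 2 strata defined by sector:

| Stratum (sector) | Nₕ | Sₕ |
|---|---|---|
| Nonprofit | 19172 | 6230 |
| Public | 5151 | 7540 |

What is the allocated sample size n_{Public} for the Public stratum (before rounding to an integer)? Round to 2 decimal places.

Neyman allocation: nₕ = n·NₕSₕ / Σⱼ NⱼSⱼ.
Σ NⱼSⱼ = 19172·6230 + 5151·7540 = 1.582801 × 10^8.
n_{Public} = 1208·5151·7540 / (1.582801 × 10^8) = 296.42.

296.42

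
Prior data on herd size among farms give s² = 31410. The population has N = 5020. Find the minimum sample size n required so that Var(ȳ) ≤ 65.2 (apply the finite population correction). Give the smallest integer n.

Without fpc, n₀ = s²/D = 31410/65.2 = 481.7485.
With fpc, (1 − n/N)·s²/n ≤ D requires n ≥ n₀/(1 + n₀/N) = 481.7485/(1 + 481.7485/5020) = 439.5653.
Rounding up, n = 440.

440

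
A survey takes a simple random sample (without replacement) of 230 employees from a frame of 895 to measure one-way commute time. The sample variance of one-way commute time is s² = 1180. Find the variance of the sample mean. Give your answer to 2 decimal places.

3.81

Under SRS without replacement, Var(ȳ) = (1 − f)·s²/n with f = n/N = 230/895 = 0.25698324.
Var(ȳ) = (1 − 0.25698324)·1180/230 = 0.74301676·5.1304348 = 3.811999.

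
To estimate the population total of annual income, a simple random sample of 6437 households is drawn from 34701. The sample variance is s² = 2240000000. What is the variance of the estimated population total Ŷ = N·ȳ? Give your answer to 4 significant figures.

3.413 × 10^14

Var(Ŷ) = N²·Var(ȳ) = N²·(1 − n/N)·s²/n.
f = 6437/34701 = 0.18549898; Var(ȳ) = 0.81450102·2240000000/6437 = 283436.74.
Var(Ŷ) = 34701² · 283436.74 = 3.4130302 × 10^14.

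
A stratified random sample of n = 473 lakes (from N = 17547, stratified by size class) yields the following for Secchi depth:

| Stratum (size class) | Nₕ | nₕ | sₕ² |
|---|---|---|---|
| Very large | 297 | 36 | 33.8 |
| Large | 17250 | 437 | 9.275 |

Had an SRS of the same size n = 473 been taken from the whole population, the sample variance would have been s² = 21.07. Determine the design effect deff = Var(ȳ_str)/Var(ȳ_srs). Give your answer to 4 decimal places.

0.4667

Var(ȳ_str) = Σ Wₕ²(1−fₕ)sₕ²/nₕ with Wₕ = Nₕ/17547:
  Very large: (297/17547)²·(1−36/297)·33.8/36 = 2.363771 × 10^-4
  Large: (17250/17547)²·(1−437/17250)·9.275/437 = 0.019992221
  → Var(ȳ_str) = 0.020228598.
Var(ȳ_srs) = (1 − 473/17547)·21.07/473 = 0.043344679.
deff = 0.020228598 / 0.043344679 = 0.4667.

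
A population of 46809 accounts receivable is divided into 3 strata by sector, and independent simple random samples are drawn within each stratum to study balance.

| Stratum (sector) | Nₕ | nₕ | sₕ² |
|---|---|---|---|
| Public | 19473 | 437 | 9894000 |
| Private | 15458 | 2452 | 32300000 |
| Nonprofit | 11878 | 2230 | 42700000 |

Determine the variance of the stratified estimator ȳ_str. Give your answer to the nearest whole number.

Var(ȳ_str) = Σₕ Wₕ²(1 − fₕ)sₕ²/nₕ with Wₕ = Nₕ/N, N = 46809.
Public: Wₕ = 0.41600974; term = 0.41600974²·(1 − 0.02244133)·9894000/437 = 3830.3663.
Private: Wₕ = 0.33023564; term = 0.33023564²·(1 − 0.15862337)·32300000/2452 = 1208.7052.
Nonprofit: Wₕ = 0.25375462; term = 0.25375462²·(1 − 0.18774204)·42700000/2230 = 1001.486.
Sum = 6040.5575.

6041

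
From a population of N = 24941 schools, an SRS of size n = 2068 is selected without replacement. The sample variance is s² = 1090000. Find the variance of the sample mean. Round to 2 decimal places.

483.38

Under SRS without replacement, Var(ȳ) = (1 − f)·s²/n with f = n/N = 2068/24941 = 0.08291568.
Var(ȳ) = (1 − 0.08291568)·1090000/2068 = 0.91708432·527.0793 = 483.37616.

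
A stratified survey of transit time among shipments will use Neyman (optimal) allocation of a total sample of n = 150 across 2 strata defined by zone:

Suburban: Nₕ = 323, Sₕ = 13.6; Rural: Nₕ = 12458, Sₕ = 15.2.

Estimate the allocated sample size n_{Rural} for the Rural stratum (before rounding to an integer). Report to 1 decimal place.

Neyman allocation: nₕ = n·NₕSₕ / Σⱼ NⱼSⱼ.
Σ NⱼSⱼ = 323·13.6 + 12458·15.2 = 193754.4.
n_{Rural} = 150·12458·15.2 / 193754.4 = 146.6.

146.6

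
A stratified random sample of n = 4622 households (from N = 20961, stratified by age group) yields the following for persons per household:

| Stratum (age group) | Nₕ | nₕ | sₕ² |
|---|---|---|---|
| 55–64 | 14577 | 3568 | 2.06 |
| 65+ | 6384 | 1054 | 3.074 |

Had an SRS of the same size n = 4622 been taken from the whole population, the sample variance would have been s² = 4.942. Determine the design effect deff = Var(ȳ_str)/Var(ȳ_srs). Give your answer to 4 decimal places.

Var(ȳ_str) = Σ Wₕ²(1−fₕ)sₕ²/nₕ with Wₕ = Nₕ/20961:
  55–64: (14577/20961)²·(1−3568/14577)·2.06/3568 = 2.1087952 × 10^-4
  65+: (6384/20961)²·(1−1054/6384)·3.074/1054 = 2.2587041 × 10^-4
  → Var(ȳ_str) = 4.3674993 × 10^-4.
Var(ȳ_srs) = (1 − 4622/20961)·4.942/4622 = 8.334629 × 10^-4.
deff = (4.3674993 × 10^-4) / (8.334629 × 10^-4) = 0.5240.

0.5240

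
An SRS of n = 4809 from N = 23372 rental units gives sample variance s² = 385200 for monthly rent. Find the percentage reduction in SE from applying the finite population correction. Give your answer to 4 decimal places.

10.8798

f = n/N = 4809/23372 = 0.20575903.
SE_no-fpc = √(s²/n) = 8.9498499; SE_fpc = √((1−f)s²/n) = 7.9761239.
Ratio = √(1−f) = 0.89120198. Reduction = 100·(1 − 0.89120198) = 10.8798%.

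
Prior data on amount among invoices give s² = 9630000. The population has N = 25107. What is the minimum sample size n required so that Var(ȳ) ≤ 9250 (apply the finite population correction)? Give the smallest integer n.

1000

Without fpc, n₀ = s²/D = 9630000/9250 = 1041.0811.
With fpc, (1 − n/N)·s²/n ≤ D requires n ≥ n₀/(1 + n₀/N) = 1041.0811/(1 + 1041.0811/25107) = 999.6306.
Rounding up, n = 1000.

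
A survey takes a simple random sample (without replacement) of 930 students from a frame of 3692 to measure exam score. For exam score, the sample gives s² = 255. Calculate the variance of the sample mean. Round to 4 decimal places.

Under SRS without replacement, Var(ȳ) = (1 − f)·s²/n with f = n/N = 930/3692 = 0.25189599.
Var(ȳ) = (1 − 0.25189599)·255/930 = 0.74810401·0.27419355 = 0.20512529.

0.2051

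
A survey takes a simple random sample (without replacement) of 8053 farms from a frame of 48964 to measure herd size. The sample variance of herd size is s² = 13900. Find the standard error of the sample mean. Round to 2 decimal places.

Under SRS without replacement, Var(ȳ) = (1 − f)·s²/n with f = n/N = 8053/48964 = 0.16446777.
Var(ȳ) = (1 − 0.16446777)·13900/8053 = 0.83553223·1.7260648 = 1.4421828.
SE(ȳ) = √(1.4421828) = 1.20.

1.20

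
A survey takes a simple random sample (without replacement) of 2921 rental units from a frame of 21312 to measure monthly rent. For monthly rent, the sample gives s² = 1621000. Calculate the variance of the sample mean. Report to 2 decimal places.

Under SRS without replacement, Var(ȳ) = (1 − f)·s²/n with f = n/N = 2921/21312 = 0.13705893.
Var(ȳ) = (1 − 0.13705893)·1621000/2921 = 0.86294107·554.94694 = 478.8865.

478.89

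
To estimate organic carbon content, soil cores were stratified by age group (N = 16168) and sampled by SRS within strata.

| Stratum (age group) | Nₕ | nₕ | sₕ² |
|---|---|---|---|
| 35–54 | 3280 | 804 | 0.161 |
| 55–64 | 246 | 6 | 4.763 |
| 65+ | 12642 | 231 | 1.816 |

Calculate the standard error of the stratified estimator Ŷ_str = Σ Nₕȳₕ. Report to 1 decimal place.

Var(Ŷ_str) = Σₕ Nₕ²(1 − fₕ)sₕ²/nₕ.
35–54: 3280²·(1 − 804/3280)·0.161/804 = 1626.2762.
55–64: 246²·(1 − 6/246)·4.763/6 = 46867.92.
65+: 12642²·(1 − 231/12642)·1.816/231 = 1.2334639 × 10^6.
Sum = 1.2819581 × 10^6.
SE = √(1.2819581 × 10^6) = 1132.2.

1132.2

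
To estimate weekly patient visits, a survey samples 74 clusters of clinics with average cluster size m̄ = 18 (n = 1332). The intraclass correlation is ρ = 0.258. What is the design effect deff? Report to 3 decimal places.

deff = 1 + (18 − 1)·0.258 = 1 + 4.386 = 5.386.

5.386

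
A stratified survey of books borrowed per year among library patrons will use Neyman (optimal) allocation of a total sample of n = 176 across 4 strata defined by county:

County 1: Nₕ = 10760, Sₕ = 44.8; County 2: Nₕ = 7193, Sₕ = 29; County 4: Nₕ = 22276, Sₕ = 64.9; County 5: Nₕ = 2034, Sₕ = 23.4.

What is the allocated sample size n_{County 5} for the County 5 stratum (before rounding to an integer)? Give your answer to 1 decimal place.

3.8

Neyman allocation: nₕ = n·NₕSₕ / Σⱼ NⱼSⱼ.
Σ NⱼSⱼ = 10760·44.8 + 7193·29 + 22276·64.9 + 2034·23.4 = 2.183953 × 10^6.
n_{County 5} = 176·2034·23.4 / (2.183953 × 10^6) = 3.8.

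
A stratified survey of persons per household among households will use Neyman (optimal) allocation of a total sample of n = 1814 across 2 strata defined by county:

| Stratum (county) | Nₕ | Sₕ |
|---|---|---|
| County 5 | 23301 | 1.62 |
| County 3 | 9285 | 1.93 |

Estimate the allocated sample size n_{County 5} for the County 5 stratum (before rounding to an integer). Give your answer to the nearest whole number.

1230

Neyman allocation: nₕ = n·NₕSₕ / Σⱼ NⱼSⱼ.
Σ NⱼSⱼ = 23301·1.62 + 9285·1.93 = 55667.67.
n_{County 5} = 1814·23301·1.62 / 55667.67 = 1230.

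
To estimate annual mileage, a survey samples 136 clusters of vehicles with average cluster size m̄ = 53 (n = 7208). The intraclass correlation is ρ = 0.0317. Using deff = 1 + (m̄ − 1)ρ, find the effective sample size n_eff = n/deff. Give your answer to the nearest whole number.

deff = 1 + (53 − 1)·0.0317 = 1 + 1.6484 = 2.6484.
n_eff = 7208 / 2.6484 = 2722.

2722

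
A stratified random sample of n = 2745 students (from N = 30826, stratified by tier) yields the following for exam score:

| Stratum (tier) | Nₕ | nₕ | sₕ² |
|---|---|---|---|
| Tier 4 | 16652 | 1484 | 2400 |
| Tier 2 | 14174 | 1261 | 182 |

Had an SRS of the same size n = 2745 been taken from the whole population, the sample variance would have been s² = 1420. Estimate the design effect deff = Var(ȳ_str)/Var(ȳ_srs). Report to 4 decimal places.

Var(ȳ_str) = Σ Wₕ²(1−fₕ)sₕ²/nₕ with Wₕ = Nₕ/30826:
  Tier 4: (16652/30826)²·(1−1484/16652)·2400/1484 = 0.42987057
  Tier 2: (14174/30826)²·(1−1261/14174)·182/1261 = 0.027799791
  → Var(ȳ_str) = 0.45767036.
Var(ȳ_srs) = (1 − 2745/30826)·1420/2745 = 0.47123918.
deff = 0.45767036 / 0.47123918 = 0.9712.

0.9712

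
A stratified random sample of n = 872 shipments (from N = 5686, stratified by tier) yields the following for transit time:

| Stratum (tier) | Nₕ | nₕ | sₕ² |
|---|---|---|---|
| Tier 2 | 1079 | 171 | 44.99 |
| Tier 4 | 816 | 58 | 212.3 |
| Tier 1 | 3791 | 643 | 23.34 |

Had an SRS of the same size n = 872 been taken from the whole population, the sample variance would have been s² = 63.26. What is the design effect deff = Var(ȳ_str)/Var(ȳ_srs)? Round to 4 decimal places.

1.4881

Var(ȳ_str) = Σ Wₕ²(1−fₕ)sₕ²/nₕ with Wₕ = Nₕ/5686:
  Tier 2: (1079/5686)²·(1−171/1079)·44.99/171 = 0.0079728476
  Tier 4: (816/5686)²·(1−58/816)·212.3/58 = 0.070027344
  Tier 1: (3791/5686)²·(1−643/3791)·23.34/643 = 0.013398762
  → Var(ȳ_str) = 0.091398954.
Var(ȳ_srs) = (1 − 872/5686)·63.26/872 = 0.0614203.
deff = 0.091398954 / 0.0614203 = 1.4881.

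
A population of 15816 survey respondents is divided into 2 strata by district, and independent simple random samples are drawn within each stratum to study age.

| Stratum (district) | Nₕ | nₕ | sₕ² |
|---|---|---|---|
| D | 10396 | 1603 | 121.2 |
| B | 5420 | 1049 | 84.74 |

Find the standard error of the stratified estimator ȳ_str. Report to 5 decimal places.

Var(ȳ_str) = Σₕ Wₕ²(1 − fₕ)sₕ²/nₕ with Wₕ = Nₕ/N, N = 15816.
D: Wₕ = 0.65730905; term = 0.65730905²·(1 − 0.15419392)·121.2/1603 = 0.027629888.
B: Wₕ = 0.34269095; term = 0.34269095²·(1 − 0.19354244)·84.74/1049 = 0.007650675.
Sum = 0.035280563.
SE = √(0.035280563) = 0.18783.

0.18783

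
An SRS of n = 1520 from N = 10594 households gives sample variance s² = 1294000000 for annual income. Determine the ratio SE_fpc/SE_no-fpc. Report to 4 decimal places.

f = n/N = 1520/10594 = 0.14347744.
SE_no-fpc = √(s²/n) = 922.66776; SE_fpc = √((1−f)s²/n) = 853.91521.
Ratio = √(1−f) = 0.92548504.

0.9255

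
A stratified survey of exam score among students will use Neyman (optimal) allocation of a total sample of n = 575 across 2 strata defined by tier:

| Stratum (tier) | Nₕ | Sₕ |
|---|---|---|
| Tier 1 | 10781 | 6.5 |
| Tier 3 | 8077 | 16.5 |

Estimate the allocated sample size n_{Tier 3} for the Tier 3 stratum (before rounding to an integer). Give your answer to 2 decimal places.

Neyman allocation: nₕ = n·NₕSₕ / Σⱼ NⱼSⱼ.
Σ NⱼSⱼ = 10781·6.5 + 8077·16.5 = 203347.
n_{Tier 3} = 575·8077·16.5 / 203347 = 376.85.

376.85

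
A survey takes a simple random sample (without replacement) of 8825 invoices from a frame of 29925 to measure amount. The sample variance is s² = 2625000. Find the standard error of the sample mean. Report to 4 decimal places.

14.4821

Under SRS without replacement, Var(ȳ) = (1 − f)·s²/n with f = n/N = 8825/29925 = 0.29490393.
Var(ȳ) = (1 − 0.29490393)·2625000/8825 = 0.70509607·297.45042 = 209.73113.
SE(ȳ) = √(209.73113) = 14.4821.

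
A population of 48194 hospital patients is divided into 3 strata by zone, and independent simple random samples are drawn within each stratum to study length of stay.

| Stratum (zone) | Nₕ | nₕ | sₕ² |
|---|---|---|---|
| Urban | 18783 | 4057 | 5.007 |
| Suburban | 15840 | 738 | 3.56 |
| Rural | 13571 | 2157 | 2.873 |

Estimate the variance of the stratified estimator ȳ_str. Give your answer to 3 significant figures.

Var(ȳ_str) = Σₕ Wₕ²(1 − fₕ)sₕ²/nₕ with Wₕ = Nₕ/N, N = 48194.
Urban: Wₕ = 0.38973731; term = 0.38973731²·(1 − 0.21599319)·5.007/4057 = 1.469726 × 10^-4.
Suburban: Wₕ = 0.32867162; term = 0.32867162²·(1 − 0.04659091)·3.56/738 = 4.9681801 × 10^-4.
Rural: Wₕ = 0.28159107; term = 0.28159107²·(1 − 0.15894186)·2.873/2157 = 8.8827871 × 10^-5.
Sum = 7.3261848 × 10^-4.

7.33 × 10^-4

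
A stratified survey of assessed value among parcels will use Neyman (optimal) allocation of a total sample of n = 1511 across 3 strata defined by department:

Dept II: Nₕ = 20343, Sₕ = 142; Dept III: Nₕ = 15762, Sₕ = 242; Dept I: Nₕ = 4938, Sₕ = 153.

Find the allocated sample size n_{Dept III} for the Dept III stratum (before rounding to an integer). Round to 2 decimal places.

Neyman allocation: nₕ = n·NₕSₕ / Σⱼ NⱼSⱼ.
Σ NⱼSⱼ = 20343·142 + 15762·242 + 4938·153 = 7.458624 × 10^6.
n_{Dept III} = 1511·15762·242 / (7.458624 × 10^6) = 772.74.

772.74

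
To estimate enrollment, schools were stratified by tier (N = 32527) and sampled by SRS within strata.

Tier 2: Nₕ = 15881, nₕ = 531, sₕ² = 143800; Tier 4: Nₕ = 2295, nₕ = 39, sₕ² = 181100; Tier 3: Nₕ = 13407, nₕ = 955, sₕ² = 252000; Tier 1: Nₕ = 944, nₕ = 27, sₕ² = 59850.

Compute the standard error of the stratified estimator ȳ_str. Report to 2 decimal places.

11.34

Var(ȳ_str) = Σₕ Wₕ²(1 − fₕ)sₕ²/nₕ with Wₕ = Nₕ/N, N = 32527.
Tier 2: Wₕ = 0.48824054; term = 0.48824054²·(1 − 0.03343618)·143800/531 = 62.396836.
Tier 4: Wₕ = 0.07055677; term = 0.07055677²·(1 − 0.01699346)·181100/39 = 22.724148.
Tier 3: Wₕ = 0.41218065; term = 0.41218065²·(1 − 0.07123145)·252000/955 = 41.637042.
Tier 1: Wₕ = 0.02902204; term = 0.02902204²·(1 − 0.02860169)·59850/27 = 1.8136509.
Sum = 128.57168.
SE = √(128.57168) = 11.34.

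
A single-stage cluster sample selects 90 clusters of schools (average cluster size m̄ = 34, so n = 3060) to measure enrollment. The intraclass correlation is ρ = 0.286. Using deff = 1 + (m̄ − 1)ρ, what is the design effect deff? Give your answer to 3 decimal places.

deff = 1 + (34 − 1)·0.286 = 1 + 9.438 = 10.438.

10.438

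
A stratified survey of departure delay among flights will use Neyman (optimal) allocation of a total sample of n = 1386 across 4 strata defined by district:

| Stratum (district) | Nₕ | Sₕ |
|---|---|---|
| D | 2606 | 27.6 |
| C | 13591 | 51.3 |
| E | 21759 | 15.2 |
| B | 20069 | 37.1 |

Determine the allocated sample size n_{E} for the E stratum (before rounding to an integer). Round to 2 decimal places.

248.53

Neyman allocation: nₕ = n·NₕSₕ / Σⱼ NⱼSⱼ.
Σ NⱼSⱼ = 2606·27.6 + 13591·51.3 + 21759·15.2 + 20069·37.1 = 1.8444406 × 10^6.
n_{E} = 1386·21759·15.2 / (1.8444406 × 10^6) = 248.53.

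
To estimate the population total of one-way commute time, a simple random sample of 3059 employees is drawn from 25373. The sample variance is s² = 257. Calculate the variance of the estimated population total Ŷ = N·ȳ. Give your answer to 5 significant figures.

Var(Ŷ) = N²·Var(ȳ) = N²·(1 − n/N)·s²/n.
f = 3059/25373 = 0.12056123; Var(ȳ) = 0.87943877·257/3059 = 0.073885507.
Var(Ŷ) = 25373² · 0.073885507 = 4.7566686 × 10^7.

4.7567 × 10^7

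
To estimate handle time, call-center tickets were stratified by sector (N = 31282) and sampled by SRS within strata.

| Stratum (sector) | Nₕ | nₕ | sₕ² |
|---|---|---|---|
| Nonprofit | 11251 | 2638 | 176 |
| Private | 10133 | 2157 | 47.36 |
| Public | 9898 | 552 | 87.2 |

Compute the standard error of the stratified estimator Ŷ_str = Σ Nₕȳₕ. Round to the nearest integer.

Var(Ŷ_str) = Σₕ Nₕ²(1 − fₕ)sₕ²/nₕ.
Nonprofit: 11251²·(1 − 2638/11251)·176/2638 = 6.4652221 × 10^6.
Private: 10133²·(1 − 2157/10133)·47.36/2157 = 1.7745357 × 10^6.
Public: 9898²·(1 − 552/9898)·87.2/552 = 1.4613379 × 10^7.
Sum = 2.2853137 × 10^7.
SE = √(2.2853137 × 10^7) = 4780.

4780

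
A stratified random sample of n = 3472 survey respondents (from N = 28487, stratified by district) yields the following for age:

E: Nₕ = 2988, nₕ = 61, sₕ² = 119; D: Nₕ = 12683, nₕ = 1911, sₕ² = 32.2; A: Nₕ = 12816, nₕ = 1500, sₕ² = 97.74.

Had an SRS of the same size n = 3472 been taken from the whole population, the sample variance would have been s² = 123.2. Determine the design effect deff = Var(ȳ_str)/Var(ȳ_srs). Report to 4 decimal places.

1.1395

Var(ȳ_str) = Σ Wₕ²(1−fₕ)sₕ²/nₕ with Wₕ = Nₕ/28487:
  E: (2988/28487)²·(1−61/2988)·119/61 = 0.021024565
  D: (12683/28487)²·(1−1911/12683)·32.2/1911 = 0.0028367436
  A: (12816/28487)²·(1−1500/12816)·97.74/1500 = 0.011644828
  → Var(ȳ_str) = 0.035506137.
Var(ȳ_srs) = (1 − 3472/28487)·123.2/3472 = 0.031159091.
deff = 0.035506137 / 0.031159091 = 1.1395.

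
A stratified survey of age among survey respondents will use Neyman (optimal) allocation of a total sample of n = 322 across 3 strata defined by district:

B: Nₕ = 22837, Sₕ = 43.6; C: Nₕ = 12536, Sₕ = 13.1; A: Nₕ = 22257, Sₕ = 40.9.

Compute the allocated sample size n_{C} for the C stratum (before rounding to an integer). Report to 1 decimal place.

Neyman allocation: nₕ = n·NₕSₕ / Σⱼ NⱼSⱼ.
Σ NⱼSⱼ = 22837·43.6 + 12536·13.1 + 22257·40.9 = 2.0702261 × 10^6.
n_{C} = 322·12536·13.1 / (2.0702261 × 10^6) = 25.5.

25.5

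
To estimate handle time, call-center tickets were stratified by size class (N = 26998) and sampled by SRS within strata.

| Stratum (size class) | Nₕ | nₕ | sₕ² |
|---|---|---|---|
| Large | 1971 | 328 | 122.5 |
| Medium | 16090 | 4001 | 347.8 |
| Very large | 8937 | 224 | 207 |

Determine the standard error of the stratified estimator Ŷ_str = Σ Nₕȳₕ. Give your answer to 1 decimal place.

9490.9

Var(Ŷ_str) = Σₕ Nₕ²(1 − fₕ)sₕ²/nₕ.
Large: 1971²·(1 − 328/1971)·122.5/328 = 1.2094459 × 10^6.
Medium: 16090²·(1 − 4001/16090)·347.8/4001 = 1.6908592 × 10^7.
Very large: 8937²·(1 − 224/8937)·207/224 = 7.195845 × 10^7.
Sum = 9.0076488 × 10^7.
SE = √(9.0076488 × 10^7) = 9490.9.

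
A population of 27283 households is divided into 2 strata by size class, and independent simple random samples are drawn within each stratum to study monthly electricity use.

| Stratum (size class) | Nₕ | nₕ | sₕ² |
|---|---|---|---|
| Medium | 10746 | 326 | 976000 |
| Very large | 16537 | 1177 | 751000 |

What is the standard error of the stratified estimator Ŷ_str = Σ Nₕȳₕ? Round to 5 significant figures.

Var(Ŷ_str) = Σₕ Nₕ²(1 − fₕ)sₕ²/nₕ.
Medium: 10746²·(1 − 326/10746)·976000/326 = 3.3523301 × 10^11.
Very large: 16537²·(1 − 1177/16537)·751000/1177 = 1.6207328 × 10^11.
Sum = 4.9730629 × 10^11.
SE = √(4.9730629 × 10^11) = 705200.

705200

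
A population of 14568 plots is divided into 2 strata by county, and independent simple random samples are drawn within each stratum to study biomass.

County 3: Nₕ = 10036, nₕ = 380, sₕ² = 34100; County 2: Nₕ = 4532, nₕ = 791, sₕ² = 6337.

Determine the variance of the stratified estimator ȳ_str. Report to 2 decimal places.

Var(ȳ_str) = Σₕ Wₕ²(1 − fₕ)sₕ²/nₕ with Wₕ = Nₕ/N, N = 14568.
County 3: Wₕ = 0.68890719; term = 0.68890719²·(1 − 0.03786369)·34100/380 = 40.975931.
County 2: Wₕ = 0.31109281; term = 0.31109281²·(1 − 0.17453663)·6337/791 = 0.64000736.
Sum = 41.615938.

41.62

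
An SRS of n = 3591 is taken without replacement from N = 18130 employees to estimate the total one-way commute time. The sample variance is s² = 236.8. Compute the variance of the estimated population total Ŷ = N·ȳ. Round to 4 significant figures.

1.738 × 10^7

Var(Ŷ) = N²·Var(ȳ) = N²·(1 − n/N)·s²/n.
f = 3591/18130 = 0.19806950; Var(ȳ) = 0.80193050·236.8/3591 = 0.05288141.
Var(Ŷ) = 18130² · 0.05288141 = 1.7381956 × 10^7.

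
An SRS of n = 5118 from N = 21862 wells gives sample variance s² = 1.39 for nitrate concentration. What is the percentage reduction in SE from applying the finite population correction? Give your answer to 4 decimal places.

12.4846

f = n/N = 5118/21862 = 0.23410484.
SE_no-fpc = √(s²/n) = 0.016480002; SE_fpc = √((1−f)s²/n) = 0.014422546.
Ratio = √(1−f) = 0.87515436. Reduction = 100·(1 − 0.87515436) = 12.4846%.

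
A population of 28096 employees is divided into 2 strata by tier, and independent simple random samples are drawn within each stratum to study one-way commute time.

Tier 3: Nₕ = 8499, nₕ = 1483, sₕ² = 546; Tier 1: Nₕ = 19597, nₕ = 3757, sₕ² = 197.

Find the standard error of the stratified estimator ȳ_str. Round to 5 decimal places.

Var(ȳ_str) = Σₕ Wₕ²(1 − fₕ)sₕ²/nₕ with Wₕ = Nₕ/N, N = 28096.
Tier 3: Wₕ = 0.30249858; term = 0.30249858²·(1 − 0.17449112)·546/1483 = 0.027811212.
Tier 1: Wₕ = 0.69750142; term = 0.69750142²·(1 − 0.19171302)·197/3757 = 0.020619627.
Sum = 0.048430839.
SE = √(0.048430839) = 0.22007.

0.22007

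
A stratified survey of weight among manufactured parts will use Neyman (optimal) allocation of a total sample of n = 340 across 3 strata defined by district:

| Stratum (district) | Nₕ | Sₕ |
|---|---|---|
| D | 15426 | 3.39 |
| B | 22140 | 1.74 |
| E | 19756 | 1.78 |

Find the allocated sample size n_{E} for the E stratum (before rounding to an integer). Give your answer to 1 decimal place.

Neyman allocation: nₕ = n·NₕSₕ / Σⱼ NⱼSⱼ.
Σ NⱼSⱼ = 15426·3.39 + 22140·1.74 + 19756·1.78 = 125983.42.
n_{E} = 340·19756·1.78 / 125983.42 = 94.9.

94.9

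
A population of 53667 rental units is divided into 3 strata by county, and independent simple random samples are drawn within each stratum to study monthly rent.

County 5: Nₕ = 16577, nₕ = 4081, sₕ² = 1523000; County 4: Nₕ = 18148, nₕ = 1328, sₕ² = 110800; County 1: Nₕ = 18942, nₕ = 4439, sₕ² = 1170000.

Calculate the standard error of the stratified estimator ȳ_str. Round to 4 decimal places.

Var(ȳ_str) = Σₕ Wₕ²(1 − fₕ)sₕ²/nₕ with Wₕ = Nₕ/N, N = 53667.
County 5: Wₕ = 0.30888628; term = 0.30888628²·(1 − 0.24618447)·1523000/4081 = 26.84081.
County 4: Wₕ = 0.33815939; term = 0.33815939²·(1 − 0.07317611)·110800/1328 = 8.8426373.
County 1: Wₕ = 0.35295433; term = 0.35295433²·(1 − 0.23434695)·1170000/4439 = 25.14026.
Sum = 60.823707.
SE = √(60.823707) = 7.7990.

7.7990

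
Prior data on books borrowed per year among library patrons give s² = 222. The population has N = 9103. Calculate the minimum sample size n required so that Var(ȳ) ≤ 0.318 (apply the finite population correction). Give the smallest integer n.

Without fpc, n₀ = s²/D = 222/0.318 = 698.1132.
With fpc, (1 − n/N)·s²/n ≤ D requires n ≥ n₀/(1 + n₀/N) = 698.1132/(1 + 698.1132/9103) = 648.3880.
Rounding up, n = 649.

649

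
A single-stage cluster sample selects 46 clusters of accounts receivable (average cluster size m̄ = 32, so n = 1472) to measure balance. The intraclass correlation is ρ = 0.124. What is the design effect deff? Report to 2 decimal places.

deff = 1 + (32 − 1)·0.124 = 1 + 3.844 = 4.844.

4.84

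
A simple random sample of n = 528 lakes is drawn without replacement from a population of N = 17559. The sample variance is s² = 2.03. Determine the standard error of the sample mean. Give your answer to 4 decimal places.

0.0611

Under SRS without replacement, Var(ȳ) = (1 − f)·s²/n with f = n/N = 528/17559 = 0.03007005.
Var(ȳ) = (1 − 0.03007005)·2.03/528 = 0.96992995·0.003844697 = 0.0037290867.
SE(ȳ) = √(0.0037290867) = 0.0611.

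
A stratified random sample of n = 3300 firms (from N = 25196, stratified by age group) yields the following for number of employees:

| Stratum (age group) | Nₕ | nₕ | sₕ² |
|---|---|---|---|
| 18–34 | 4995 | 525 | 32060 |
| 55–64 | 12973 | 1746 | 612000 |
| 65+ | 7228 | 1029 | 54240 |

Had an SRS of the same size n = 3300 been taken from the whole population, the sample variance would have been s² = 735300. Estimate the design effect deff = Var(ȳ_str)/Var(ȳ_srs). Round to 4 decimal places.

Var(ȳ_str) = Σ Wₕ²(1−fₕ)sₕ²/nₕ with Wₕ = Nₕ/25196:
  18–34: (4995/25196)²·(1−525/4995)·32060/525 = 2.1477515
  55–64: (12973/25196)²·(1−1746/12973)·612000/1746 = 80.417048
  65+: (7228/25196)²·(1−1029/7228)·54240/1029 = 3.7203251
  → Var(ȳ_str) = 86.285125.
Var(ȳ_srs) = (1 − 3300/25196)·735300/3300 = 193.63498.
deff = 86.285125 / 193.63498 = 0.4456.

0.4456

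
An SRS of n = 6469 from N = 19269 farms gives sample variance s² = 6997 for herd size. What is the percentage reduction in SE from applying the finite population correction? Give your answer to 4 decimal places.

18.4967

f = n/N = 6469/19269 = 0.33572059.
SE_no-fpc = √(s²/n) = 1.0400096; SE_fpc = √((1−f)s²/n) = 0.84764257.
Ratio = √(1−f) = 0.81503338. Reduction = 100·(1 − 0.81503338) = 18.4967%.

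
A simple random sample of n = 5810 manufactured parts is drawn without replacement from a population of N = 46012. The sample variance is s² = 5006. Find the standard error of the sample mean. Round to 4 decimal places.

0.8677

Under SRS without replacement, Var(ȳ) = (1 − f)·s²/n with f = n/N = 5810/46012 = 0.12627141.
Var(ȳ) = (1 − 0.12627141)·5006/5810 = 0.87372859·0.8616179 = 0.7528202.
SE(ȳ) = √(0.7528202) = 0.8677.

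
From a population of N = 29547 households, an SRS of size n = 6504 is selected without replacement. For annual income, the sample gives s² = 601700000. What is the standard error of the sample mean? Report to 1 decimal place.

268.6

Under SRS without replacement, Var(ȳ) = (1 − f)·s²/n with f = n/N = 6504/29547 = 0.22012387.
Var(ȳ) = (1 − 0.22012387)·601700000/6504 = 0.77987613·92512.3 = 72148.135.
SE(ȳ) = √(72148.135) = 268.6.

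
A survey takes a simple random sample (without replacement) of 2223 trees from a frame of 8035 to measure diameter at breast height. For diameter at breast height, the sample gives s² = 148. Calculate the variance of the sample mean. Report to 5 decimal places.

Under SRS without replacement, Var(ȳ) = (1 − f)·s²/n with f = n/N = 2223/8035 = 0.27666459.
Var(ȳ) = (1 − 0.27666459)·148/2223 = 0.72333541·0.066576698 = 0.048157283.

0.04816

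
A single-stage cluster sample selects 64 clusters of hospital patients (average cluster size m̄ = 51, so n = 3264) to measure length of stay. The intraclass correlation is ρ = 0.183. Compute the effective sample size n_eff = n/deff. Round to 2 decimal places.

deff = 1 + (51 − 1)·0.183 = 1 + 9.15 = 10.15.
n_eff = 3264 / 10.15 = 321.58.

321.58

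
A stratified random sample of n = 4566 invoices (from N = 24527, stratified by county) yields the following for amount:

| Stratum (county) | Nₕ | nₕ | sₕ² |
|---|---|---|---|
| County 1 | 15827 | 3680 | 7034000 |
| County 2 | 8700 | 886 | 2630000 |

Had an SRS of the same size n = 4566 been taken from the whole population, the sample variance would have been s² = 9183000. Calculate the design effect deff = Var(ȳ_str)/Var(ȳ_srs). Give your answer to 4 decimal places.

0.5782

Var(ȳ_str) = Σ Wₕ²(1−fₕ)sₕ²/nₕ with Wₕ = Nₕ/24527:
  County 1: (15827/24527)²·(1−3680/15827)·7034000/3680 = 610.84823
  County 2: (8700/24527)²·(1−886/8700)·2630000/886 = 335.44848
  → Var(ȳ_str) = 946.29671.
Var(ȳ_srs) = (1 − 4566/24527)·9183000/4566 = 1636.7658.
deff = 946.29671 / 1636.7658 = 0.5782.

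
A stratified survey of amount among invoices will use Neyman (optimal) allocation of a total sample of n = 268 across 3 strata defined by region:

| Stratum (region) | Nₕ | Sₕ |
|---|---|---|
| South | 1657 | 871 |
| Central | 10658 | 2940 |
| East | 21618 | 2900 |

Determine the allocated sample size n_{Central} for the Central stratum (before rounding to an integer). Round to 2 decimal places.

87.96

Neyman allocation: nₕ = n·NₕSₕ / Σⱼ NⱼSⱼ.
Σ NⱼSⱼ = 1657·871 + 10658·2940 + 21618·2900 = 9.5469967 × 10^7.
n_{Central} = 268·10658·2940 / (9.5469967 × 10^7) = 87.96.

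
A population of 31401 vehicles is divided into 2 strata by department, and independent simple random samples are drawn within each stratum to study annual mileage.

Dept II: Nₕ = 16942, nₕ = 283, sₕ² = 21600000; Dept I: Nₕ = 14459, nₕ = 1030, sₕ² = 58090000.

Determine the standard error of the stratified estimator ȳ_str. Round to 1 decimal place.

Var(ȳ_str) = Σₕ Wₕ²(1 − fₕ)sₕ²/nₕ with Wₕ = Nₕ/N, N = 31401.
Dept II: Wₕ = 0.53953696; term = 0.53953696²·(1 − 0.01670405)·21600000/283 = 21847.108.
Dept I: Wₕ = 0.46046304; term = 0.46046304²·(1 − 0.07123591)·58090000/1030 = 11106.037.
Sum = 32953.145.
SE = √(32953.145) = 181.5.

181.5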